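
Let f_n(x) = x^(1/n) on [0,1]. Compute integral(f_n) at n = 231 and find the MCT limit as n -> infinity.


At n = 231: f_231(x) = x^(1/231).
Step 1: integral(x^(1/231), 0, 1) = [x^(1/231+1) / (1/231+1)] from 0 to 1
     = 1 / (1/231 + 1) = 1 / ((231+1)/231) = 231/(231+1)
     = 231/232 = 0.99569
Step 2: As n -> infinity, f_n(x) = x^(1/n) -> 1 for x in (0,1], and f_n is increasing in n.
By MCT, lim_n integral(f_n) = integral(lim_n f_n) = integral(1, 0, 1) = 1.
Step 3: Verify convergence: 231/232 = 0.99569 -> 1


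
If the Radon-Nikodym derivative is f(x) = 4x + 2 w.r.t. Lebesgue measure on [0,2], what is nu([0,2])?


nu(A) = integral_A (dnu/dmu) dmu = integral_0^2 (4x + 2) dx
Step 1: Antiderivative F(x) = (4/2)x^2 + 2x
Step 2: F(2) = (4/2)*2^2 + 2*2 = 8 + 4 = 12
Step 3: F(0) = (4/2)*0^2 + 2*0 = 0.0 + 0 = 0.0
Step 4: nu([0,2]) = F(2) - F(0) = 12 - 0.0 = 12


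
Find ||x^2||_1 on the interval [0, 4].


Step 1: ||f||_1 = (integral_0^4 |x^2|^1 dx)^(1/1)
     = (integral_0^4 x^2 dx)^(1/1)
Step 2: integral_0^4 x^2 dx = [x^3/(3)] from 0 to 4 = 4^3/3
     = 64/3 = 21.333333
Step 3: ||f||_1 = (21.333333)^(1/1) = 21.333333


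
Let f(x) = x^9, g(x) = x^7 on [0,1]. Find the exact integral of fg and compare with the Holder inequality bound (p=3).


Step 1: Exact integral of f*g = integral(x^16, 0, 1) = 1/17
     = 0.058824
Step 2: Holder bound with p=3, q=1.5:
  ||f||_p = (integral x^27 dx)^(1/3) = (1/28)^(1/3) = 0.329317
  ||g||_q = (integral x^10.5 dx)^(1/1.5) = (1/11.5)^(1/1.5) = 0.196276
Step 3: Holder bound = ||f||_p * ||g||_q = 0.329317 * 0.196276 = 0.064637
Verification: 0.058824 <= 0.064637 (Holder holds)


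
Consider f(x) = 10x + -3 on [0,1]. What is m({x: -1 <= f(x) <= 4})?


f^(-1)([-1, 4]) = {x : -1 <= 10x + -3 <= 4}
Solving: (-1 - -3)/10 <= x <= (4 - -3)/10
= [0.2, 0.7]
Intersecting with [0,1]: [0.2, 0.7]
Measure = 0.7 - 0.2 = 0.5


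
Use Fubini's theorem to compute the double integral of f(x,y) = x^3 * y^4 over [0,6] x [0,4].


By Fubini's theorem, the double integral factors as a product of single integrals:
Step 1: integral_0^6 x^3 dx = [x^4/4] from 0 to 6
     = 6^4/4 = 324
Step 2: integral_0^4 y^4 dy = [y^5/5] from 0 to 4
     = 4^5/5 = 204.8
Step 3: Double integral = 324 * 204.8 = 66355.2


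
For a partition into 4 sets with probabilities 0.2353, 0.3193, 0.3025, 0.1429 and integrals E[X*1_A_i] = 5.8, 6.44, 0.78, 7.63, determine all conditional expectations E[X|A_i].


For each cell A_i: E[X|A_i] = E[X*1_A_i] / P(A_i)
Step 1: E[X|A_1] = 5.8 / 0.2353 = 24.649384
Step 2: E[X|A_2] = 6.44 / 0.3193 = 20.16912
Step 3: E[X|A_3] = 0.78 / 0.3025 = 2.578512
Step 4: E[X|A_4] = 7.63 / 0.1429 = 53.393982
Verification: E[X] = sum E[X*1_A_i] = 5.8 + 6.44 + 0.78 + 7.63 = 20.65


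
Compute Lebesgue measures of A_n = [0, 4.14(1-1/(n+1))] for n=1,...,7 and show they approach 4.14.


By continuity of measure from below: if A_n increases to A, then m(A_n) -> m(A).
Here A = [0, 4.14], so m(A) = 4.14
Step 1: a_1 = 4.14*(1 - 1/2) = 2.07, m(A_1) = 2.07
Step 2: a_2 = 4.14*(1 - 1/3) = 2.76, m(A_2) = 2.76
Step 3: a_3 = 4.14*(1 - 1/4) = 3.105, m(A_3) = 3.105
Step 4: a_4 = 4.14*(1 - 1/5) = 3.312, m(A_4) = 3.312
Step 5: a_5 = 4.14*(1 - 1/6) = 3.45, m(A_5) = 3.45
Step 6: a_6 = 4.14*(1 - 1/7) = 3.5486, m(A_6) = 3.5486
Step 7: a_7 = 4.14*(1 - 1/8) = 3.6225, m(A_7) = 3.6225
Limit: m(A_n) -> m([0,4.14]) = 4.14


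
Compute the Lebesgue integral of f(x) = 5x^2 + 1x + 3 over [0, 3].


The Lebesgue integral of a Riemann-integrable function agrees with the Riemann integral.
Antiderivative F(x) = (5/3)x^3 + (1/2)x^2 + 3x
F(3) = (5/3)*3^3 + (1/2)*3^2 + 3*3
     = (5/3)*27 + (1/2)*9 + 3*3
     = 45 + 4.5 + 9
     = 58.5
F(0) = 0.0
Integral = F(3) - F(0) = 58.5 - 0.0 = 58.5


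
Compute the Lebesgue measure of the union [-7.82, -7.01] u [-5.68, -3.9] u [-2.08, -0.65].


For pairwise disjoint intervals, m(union) = sum of lengths.
= (-7.01 - -7.82) + (-3.9 - -5.68) + (-0.65 - -2.08)
= 0.81 + 1.78 + 1.43
= 4.02


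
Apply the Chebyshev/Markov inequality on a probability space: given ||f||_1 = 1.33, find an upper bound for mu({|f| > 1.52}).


Chebyshev/Markov inequality: mu(|f| > eps) <= (||f||_p / eps)^p
Step 1: ||f||_1 / eps = 1.33 / 1.52 = 0.875
Step 2: Raise to power p = 1:
  (0.875)^1 = 0.875
Step 3: Therefore mu(|f| > 1.52) <= 0.875


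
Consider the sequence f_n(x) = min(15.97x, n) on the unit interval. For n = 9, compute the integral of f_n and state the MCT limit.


f(x) = 15.97x on [0,1]; f_n(x) = min(15.97x, n). At n = 9:
Step 1: f(x) reaches 9 at x = 9/15.97 = 0.563557
Step 2: integral(f_9) = integral(15.97x, 0, 0.563557) + integral(9, 0.563557, 1)
       = 15.97*0.563557^2/2 + 9*(1 - 0.563557)
       = 2.536005 + 3.92799
       = 6.463995
Step 3: As n -> infinity, f_n increases to f, so by MCT integral(f_n) -> integral(f) = 15.97/2 = 7.985.
Convergence: integral(f_9) = 6.463995 -> 7.985 as n -> infinity


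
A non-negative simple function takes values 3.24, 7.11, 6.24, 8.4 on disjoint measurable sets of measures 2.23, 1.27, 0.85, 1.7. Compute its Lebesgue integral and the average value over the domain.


Step 1: Integral = sum(value_i * measure_i)
= 3.24*2.23 + 7.11*1.27 + 6.24*0.85 + 8.4*1.7
= 7.2252 + 9.0297 + 5.304 + 14.28
= 35.8389
Step 2: Total measure of domain = 2.23 + 1.27 + 0.85 + 1.7 = 6.05
Step 3: Average value = 35.8389 / 6.05 = 5.923785


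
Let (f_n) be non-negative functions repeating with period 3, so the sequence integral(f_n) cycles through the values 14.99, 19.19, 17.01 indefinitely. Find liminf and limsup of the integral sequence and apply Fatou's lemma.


The sequence (integral(f_n)) is periodic with period 3, repeating the values 14.99, 19.19, 17.01 indefinitely.
Step 1: For a periodic sequence, every tail (a_m, a_(m+1), ...) contains all 3 period values infinitely often.
Step 2: Hence inf of every tail = min of the period values = min(14.99, 19.19, 17.01) = 14.99.
        liminf_n integral(f_n) = sup over m of (inf of tail from m) = 14.99.
Step 3: Similarly sup of every tail = max of the period values = 19.19.
        limsup_n integral(f_n) = 19.19.
Step 4: Fatou's lemma: integral(liminf_n f_n) <= liminf_n integral(f_n) = 14.99.
        So the integral of the pointwise liminf is at most 14.99.


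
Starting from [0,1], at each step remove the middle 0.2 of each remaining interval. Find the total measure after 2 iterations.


Step 1: At each step, fraction remaining = 1 - 0.2 = 0.8
Step 2: After 2 steps, measure = (0.8)^2
Step 3: Computing the power step by step:
  After step 1: 0.8
  After step 2: 0.64
Result = 0.64


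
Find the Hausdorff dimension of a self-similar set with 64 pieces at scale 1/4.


For a self-similar set with N copies scaled by 1/r:
dim_H = log(N)/log(r) = log(64)/log(4)
= 4.158883/1.386294
= 3


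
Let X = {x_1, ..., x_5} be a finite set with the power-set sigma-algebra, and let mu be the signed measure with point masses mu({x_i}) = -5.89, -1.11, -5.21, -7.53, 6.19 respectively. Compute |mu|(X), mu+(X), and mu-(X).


Step 1: Every measurable set is a union of atoms (the cells / points), so a Hahn decomposition is
  obtained by grouping atoms by sign: P = union of atoms with mu > 0, N = union of the remaining atoms.
  Atoms in P (indices): 5;  atoms in N (indices): 1, 2, 3, 4
  Positive values: 6.19
  Negative values: -5.89, -1.11, -5.21, -7.53
Step 2: mu+(X) = mu(P) = sum of positive atom values = 6.19
Step 3: mu-(X) = -mu(N) = sum of |negative atom values| = 19.74
Step 4: |mu|(X) = mu+(X) + mu-(X) = 6.19 + 19.74 = 25.93


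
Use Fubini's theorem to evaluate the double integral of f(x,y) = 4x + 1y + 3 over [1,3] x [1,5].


By Fubini, integrate in x first, then y.
Step 1: Fix y, integrate over x in [1,3]:
  integral(4x + 1y + 3, x=1..3)
  = 4*(3^2 - 1^2)/2 + (1y + 3)*(3 - 1)
  = 16 + (1y + 3)*2
  = 16 + 2y + 6
  = 22 + 2y
Step 2: Integrate over y in [1,5]:
  integral(22 + 2y, y=1..5)
  = 22*4 + 2*(5^2 - 1^2)/2
  = 88 + 24
  = 112


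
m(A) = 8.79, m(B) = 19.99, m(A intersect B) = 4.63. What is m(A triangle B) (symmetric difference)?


m(A Delta B) = m(A) + m(B) - 2*m(A n B)
= 8.79 + 19.99 - 2*4.63
= 8.79 + 19.99 - 9.26
= 19.52


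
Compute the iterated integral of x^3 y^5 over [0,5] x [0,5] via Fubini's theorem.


By Fubini's theorem, the double integral factors as a product of single integrals:
Step 1: integral_0^5 x^3 dx = [x^4/4] from 0 to 5
     = 5^4/4 = 156.25
Step 2: integral_0^5 y^5 dy = [y^6/6] from 0 to 5
     = 5^6/6 = 2604.166667
Step 3: Double integral = 156.25 * 2604.166667 = 406901.041667


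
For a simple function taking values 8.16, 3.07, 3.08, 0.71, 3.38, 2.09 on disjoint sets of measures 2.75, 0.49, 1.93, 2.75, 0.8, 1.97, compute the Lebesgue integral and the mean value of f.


Step 1: Integral = sum(value_i * measure_i)
= 8.16*2.75 + 3.07*0.49 + 3.08*1.93 + 0.71*2.75 + 3.38*0.8 + 2.09*1.97
= 22.44 + 1.5043 + 5.9444 + 1.9525 + 2.704 + 4.1173
= 38.6625
Step 2: Total measure of domain = 2.75 + 0.49 + 1.93 + 2.75 + 0.8 + 1.97 = 10.69
Step 3: Average value = 38.6625 / 10.69 = 3.616698


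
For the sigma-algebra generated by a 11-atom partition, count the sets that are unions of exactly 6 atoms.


Each element of F is a union of some subset of the 11 atoms.
Elements that are unions of exactly 6 atoms correspond to 6-element subsets of the 11 atoms.
Count = C(11, 6) = 11! / (6! * 5!) = 462.


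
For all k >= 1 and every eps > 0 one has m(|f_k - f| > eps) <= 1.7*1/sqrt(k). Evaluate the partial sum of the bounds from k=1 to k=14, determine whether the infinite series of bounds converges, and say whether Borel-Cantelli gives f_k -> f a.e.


Step 1: List the terms 1.7*1/sqrt(k) for k = 1 to 14:
  k=1: 1.7
  k=2: 1.202082
  k=3: 0.981495
  k=4: 0.85
  k=5: 0.760263
  k=6: 0.694022
  k=7: 0.64254
  k=8: 0.601041
  k=9: 0.566667
  k=10: 0.537587
  k=11: 0.512569
  k=12: 0.490748
  k=13: 0.471495
  k=14: 0.454344
Step 2: Partial sum = 1.7 + 1.202082 + 0.981495 + 0.85 + 0.760263 + 0.694022 + 0.64254 + 0.601041 + 0.566667 + 0.537587 + 0.512569 + 0.490748 + 0.471495 + 0.454344
     = 10.464853
Step 3: The full series sum_(k>=1) 1.7*1/sqrt(k) diverges (p-series with p = 1/2 <= 1; a nonzero constant multiple of a divergent series diverges).
Step 4: The (first) Borel-Cantelli lemma requires a summable sequence of measures, so it does not apply here;
        from this bound alone no conclusion about a.e. convergence can be drawn (convergence in measure still
        gives an a.e.-convergent subsequence, but not a.e. convergence of the whole sequence).
Conclusion: series diverges; Borel-Cantelli is inconclusive about a.e. convergence of f_k.


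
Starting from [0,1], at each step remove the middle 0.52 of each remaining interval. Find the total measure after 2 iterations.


Step 1: At each step, fraction remaining = 1 - 0.52 = 0.48
Step 2: After 2 steps, measure = (0.48)^2
Step 3: Computing the power step by step:
  After step 1: 0.48
  After step 2: 0.2304
Result = 0.2304


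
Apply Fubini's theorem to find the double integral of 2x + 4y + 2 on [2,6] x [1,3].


By Fubini, integrate in x first, then y.
Step 1: Fix y, integrate over x in [2,6]:
  integral(2x + 4y + 2, x=2..6)
  = 2*(6^2 - 2^2)/2 + (4y + 2)*(6 - 2)
  = 32 + (4y + 2)*4
  = 32 + 16y + 8
  = 40 + 16y
Step 2: Integrate over y in [1,3]:
  integral(40 + 16y, y=1..3)
  = 40*2 + 16*(3^2 - 1^2)/2
  = 80 + 64
  = 144


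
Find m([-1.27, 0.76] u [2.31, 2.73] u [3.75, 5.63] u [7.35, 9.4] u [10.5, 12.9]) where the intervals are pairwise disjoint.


For pairwise disjoint intervals, m(union) = sum of lengths.
= (0.76 - -1.27) + (2.73 - 2.31) + (5.63 - 3.75) + (9.4 - 7.35) + (12.9 - 10.5)
= 2.03 + 0.42 + 1.88 + 2.05 + 2.4
= 8.78


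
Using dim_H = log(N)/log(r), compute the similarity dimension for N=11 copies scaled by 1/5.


For a self-similar set with N copies scaled by 1/r:
dim_H = log(N)/log(r) = log(11)/log(5)
= 2.397895/1.609438
= 1.489896


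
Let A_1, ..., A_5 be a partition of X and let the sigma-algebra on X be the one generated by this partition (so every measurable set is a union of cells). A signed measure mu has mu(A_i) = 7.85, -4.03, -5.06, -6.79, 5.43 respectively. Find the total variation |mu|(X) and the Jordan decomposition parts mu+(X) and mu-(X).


Step 1: Every measurable set is a union of atoms (the cells / points), so a Hahn decomposition is
  obtained by grouping atoms by sign: P = union of atoms with mu > 0, N = union of the remaining atoms.
  Atoms in P (indices): 1, 5;  atoms in N (indices): 2, 3, 4
  Positive values: 7.85, 5.43
  Negative values: -4.03, -5.06, -6.79
Step 2: mu+(X) = mu(P) = sum of positive atom values = 13.28
Step 3: mu-(X) = -mu(N) = sum of |negative atom values| = 15.88
Step 4: |mu|(X) = mu+(X) + mu-(X) = 13.28 + 15.88 = 29.16


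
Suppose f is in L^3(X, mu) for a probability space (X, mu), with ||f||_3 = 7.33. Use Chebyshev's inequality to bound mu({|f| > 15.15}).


Chebyshev/Markov inequality: mu(|f| > eps) <= (||f||_p / eps)^p
Step 1: ||f||_3 / eps = 7.33 / 15.15 = 0.483828
Step 2: Raise to power p = 3:
  (0.483828)^3 = 0.113259
Step 3: Therefore mu(|f| > 15.15) <= 0.113259


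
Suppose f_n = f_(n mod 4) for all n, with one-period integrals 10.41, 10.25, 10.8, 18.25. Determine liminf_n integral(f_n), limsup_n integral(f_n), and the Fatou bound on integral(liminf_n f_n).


The sequence (integral(f_n)) is periodic with period 4, repeating the values 10.41, 10.25, 10.8, 18.25 indefinitely.
Step 1: For a periodic sequence, every tail (a_m, a_(m+1), ...) contains all 4 period values infinitely often.
Step 2: Hence inf of every tail = min of the period values = min(10.41, 10.25, 10.8, 18.25) = 10.25.
        liminf_n integral(f_n) = sup over m of (inf of tail from m) = 10.25.
Step 3: Similarly sup of every tail = max of the period values = 18.25.
        limsup_n integral(f_n) = 18.25.
Step 4: Fatou's lemma: integral(liminf_n f_n) <= liminf_n integral(f_n) = 10.25.
        So the integral of the pointwise liminf is at most 10.25.


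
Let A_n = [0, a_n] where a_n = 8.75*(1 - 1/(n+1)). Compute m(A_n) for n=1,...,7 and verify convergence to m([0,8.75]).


By continuity of measure from below: if A_n increases to A, then m(A_n) -> m(A).
Here A = [0, 8.75], so m(A) = 8.75
Step 1: a_1 = 8.75*(1 - 1/2) = 4.375, m(A_1) = 4.375
Step 2: a_2 = 8.75*(1 - 1/3) = 5.8333, m(A_2) = 5.8333
Step 3: a_3 = 8.75*(1 - 1/4) = 6.5625, m(A_3) = 6.5625
Step 4: a_4 = 8.75*(1 - 1/5) = 7, m(A_4) = 7
Step 5: a_5 = 8.75*(1 - 1/6) = 7.2917, m(A_5) = 7.2917
Step 6: a_6 = 8.75*(1 - 1/7) = 7.5, m(A_6) = 7.5
Step 7: a_7 = 8.75*(1 - 1/8) = 7.6562, m(A_7) = 7.6562
Limit: m(A_n) -> m([0,8.75]) = 8.75


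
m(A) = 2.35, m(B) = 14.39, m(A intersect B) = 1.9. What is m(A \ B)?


m(A \ B) = m(A) - m(A n B)
= 2.35 - 1.9
= 0.45


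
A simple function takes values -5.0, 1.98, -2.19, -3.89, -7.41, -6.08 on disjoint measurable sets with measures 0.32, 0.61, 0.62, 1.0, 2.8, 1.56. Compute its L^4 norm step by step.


Step 1: Compute |f_i|^4 for each value:
  |-5.0|^4 = 625
  |1.98|^4 = 15.369536
  |-2.19|^4 = 23.002575
  |-3.89|^4 = 228.98045
  |-7.41|^4 = 3014.899446
  |-6.08|^4 = 1366.514729
Step 2: Multiply by measures and sum:
  625 * 0.32 = 200
  15.369536 * 0.61 = 9.375417
  23.002575 * 0.62 = 14.261597
  228.98045 * 1.0 = 228.98045
  3014.899446 * 2.8 = 8441.718448
  1366.514729 * 1.56 = 2131.762977
Sum = 200 + 9.375417 + 14.261597 + 228.98045 + 8441.718448 + 2131.762977 = 11026.098889
Step 3: Take the p-th root:
||f||_4 = (11026.098889)^(1/4) = 10.247206


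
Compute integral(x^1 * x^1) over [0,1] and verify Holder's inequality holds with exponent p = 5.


Step 1: Exact integral of f*g = integral(x^2, 0, 1) = 1/3
     = 0.333333
Step 2: Holder bound with p=5, q=1.25:
  ||f||_p = (integral x^5 dx)^(1/5) = (1/6)^(1/5) = 0.698827
  ||g||_q = (integral x^1.25 dx)^(1/1.25) = (1/2.25)^(1/1.25) = 0.522702
Step 3: Holder bound = ||f||_p * ||g||_q = 0.698827 * 0.522702 = 0.365278
Verification: 0.333333 <= 0.365278 (Holder holds)


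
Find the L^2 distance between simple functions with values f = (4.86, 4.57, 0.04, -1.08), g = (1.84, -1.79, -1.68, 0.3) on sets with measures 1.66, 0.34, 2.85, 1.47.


Step 1: Compute differences f_i - g_i:
  4.86 - 1.84 = 3.02
  4.57 - -1.79 = 6.36
  0.04 - -1.68 = 1.72
  -1.08 - 0.3 = -1.38
Step 2: Compute |diff|^2 * measure for each set:
  |3.02|^2 * 1.66 = 9.1204 * 1.66 = 15.139864
  |6.36|^2 * 0.34 = 40.4496 * 0.34 = 13.752864
  |1.72|^2 * 2.85 = 2.9584 * 2.85 = 8.43144
  |-1.38|^2 * 1.47 = 1.9044 * 1.47 = 2.799468
Step 3: Sum = 40.123636
Step 4: ||f-g||_2 = (40.123636)^(1/2) = 6.334322


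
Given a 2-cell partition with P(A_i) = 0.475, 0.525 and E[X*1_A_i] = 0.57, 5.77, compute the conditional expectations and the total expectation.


For each cell A_i: E[X|A_i] = E[X*1_A_i] / P(A_i)
Step 1: E[X|A_1] = 0.57 / 0.475 = 1.2
Step 2: E[X|A_2] = 5.77 / 0.525 = 10.990476
Verification: E[X] = sum E[X*1_A_i] = 0.57 + 5.77 = 6.34


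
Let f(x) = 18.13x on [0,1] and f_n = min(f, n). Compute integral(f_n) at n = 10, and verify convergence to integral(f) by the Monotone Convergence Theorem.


f(x) = 18.13x on [0,1]; f_n(x) = min(18.13x, n). At n = 10:
Step 1: f(x) reaches 10 at x = 10/18.13 = 0.551572
Step 2: integral(f_10) = integral(18.13x, 0, 0.551572) + integral(10, 0.551572, 1)
       = 18.13*0.551572^2/2 + 10*(1 - 0.551572)
       = 2.75786 + 4.48428
       = 7.24214
Step 3: As n -> infinity, f_n increases to f, so by MCT integral(f_n) -> integral(f) = 18.13/2 = 9.065.
Convergence: integral(f_10) = 7.24214 -> 9.065 as n -> infinity


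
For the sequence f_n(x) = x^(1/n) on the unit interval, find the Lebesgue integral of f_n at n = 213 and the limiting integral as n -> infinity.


At n = 213: f_213(x) = x^(1/213).
Step 1: integral(x^(1/213), 0, 1) = [x^(1/213+1) / (1/213+1)] from 0 to 1
     = 1 / (1/213 + 1) = 1 / ((213+1)/213) = 213/(213+1)
     = 213/214 = 0.995327
Step 2: As n -> infinity, f_n(x) = x^(1/n) -> 1 for x in (0,1], and f_n is increasing in n.
By MCT, lim_n integral(f_n) = integral(lim_n f_n) = integral(1, 0, 1) = 1.
Step 3: Verify convergence: 213/214 = 0.995327 -> 1


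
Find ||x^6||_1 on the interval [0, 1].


Step 1: ||f||_1 = (integral_0^1 |x^6|^1 dx)^(1/1)
     = (integral_0^1 x^6 dx)^(1/1)
Step 2: integral_0^1 x^6 dx = [x^7/(7)] from 0 to 1 = 1^7/7
     = 1/7 = 0.142857
Step 3: ||f||_1 = (0.142857)^(1/1) = 0.142857


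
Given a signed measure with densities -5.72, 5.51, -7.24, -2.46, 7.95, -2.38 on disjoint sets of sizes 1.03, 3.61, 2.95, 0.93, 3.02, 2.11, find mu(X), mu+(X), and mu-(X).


Step 1: Compute signed measure on each set:
  Set 1: -5.72 * 1.03 = -5.8916
  Set 2: 5.51 * 3.61 = 19.8911
  Set 3: -7.24 * 2.95 = -21.358
  Set 4: -2.46 * 0.93 = -2.2878
  Set 5: 7.95 * 3.02 = 24.009
  Set 6: -2.38 * 2.11 = -5.0218
Step 2: Total signed measure = (-5.8916) + (19.8911) + (-21.358) + (-2.2878) + (24.009) + (-5.0218)
     = 9.3409
Step 3: Positive part mu+(X) = sum of positive contributions = 43.9001
Step 4: Negative part mu-(X) = |sum of negative contributions| = 34.5592


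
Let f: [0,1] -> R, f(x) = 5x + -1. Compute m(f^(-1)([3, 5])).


f^(-1)([3, 5]) = {x : 3 <= 5x + -1 <= 5}
Solving: (3 - -1)/5 <= x <= (5 - -1)/5
= [0.8, 1.2]
Intersecting with [0,1]: [0.8, 1]
Measure = 1 - 0.8 = 0.2


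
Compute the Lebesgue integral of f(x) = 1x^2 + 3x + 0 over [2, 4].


The Lebesgue integral of a Riemann-integrable function agrees with the Riemann integral.
Antiderivative F(x) = (1/3)x^3 + (3/2)x^2 + 0x
F(4) = (1/3)*4^3 + (3/2)*4^2 + 0*4
     = (1/3)*64 + (3/2)*16 + 0*4
     = 21.333333 + 24 + 0
     = 45.333333
F(2) = 8.666667
Integral = F(4) - F(2) = 45.333333 - 8.666667 = 36.666667


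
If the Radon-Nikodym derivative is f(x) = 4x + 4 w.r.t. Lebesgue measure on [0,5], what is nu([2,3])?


nu(A) = integral_A (dnu/dmu) dmu = integral_2^3 (4x + 4) dx
Step 1: Antiderivative F(x) = (4/2)x^2 + 4x
Step 2: F(3) = (4/2)*3^2 + 4*3 = 18 + 12 = 30
Step 3: F(2) = (4/2)*2^2 + 4*2 = 8 + 8 = 16
Step 4: nu([2,3]) = F(3) - F(2) = 30 - 16 = 14


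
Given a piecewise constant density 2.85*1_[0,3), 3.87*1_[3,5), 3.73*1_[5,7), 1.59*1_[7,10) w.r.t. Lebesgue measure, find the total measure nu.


Integrate each piece of the Radon-Nikodym derivative:
Step 1: integral_0^3 2.85 dx = 2.85*(3-0) = 2.85*3 = 8.55
Step 2: integral_3^5 3.87 dx = 3.87*(5-3) = 3.87*2 = 7.74
Step 3: integral_5^7 3.73 dx = 3.73*(7-5) = 3.73*2 = 7.46
Step 4: integral_7^10 1.59 dx = 1.59*(10-7) = 1.59*3 = 4.77
Total: 8.55 + 7.74 + 7.46 + 4.77 = 28.52


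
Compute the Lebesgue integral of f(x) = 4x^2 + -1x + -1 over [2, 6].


The Lebesgue integral of a Riemann-integrable function agrees with the Riemann integral.
Antiderivative F(x) = (4/3)x^3 + (-1/2)x^2 + -1x
F(6) = (4/3)*6^3 + (-1/2)*6^2 + -1*6
     = (4/3)*216 + (-1/2)*36 + -1*6
     = 288 + -18 + -6
     = 264
F(2) = 6.666667
Integral = F(6) - F(2) = 264 - 6.666667 = 257.333333


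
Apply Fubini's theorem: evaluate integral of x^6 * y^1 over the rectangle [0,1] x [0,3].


By Fubini's theorem, the double integral factors as a product of single integrals:
Step 1: integral_0^1 x^6 dx = [x^7/7] from 0 to 1
     = 1^7/7 = 0.142857
Step 2: integral_0^3 y^1 dy = [y^2/2] from 0 to 3
     = 3^2/2 = 4.5
Step 3: Double integral = 0.142857 * 4.5 = 0.642857


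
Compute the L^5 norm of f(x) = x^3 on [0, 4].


Step 1: ||f||_5 = (integral_0^4 |x^3|^5 dx)^(1/5)
     = (integral_0^4 x^15 dx)^(1/5)
Step 2: integral_0^4 x^15 dx = [x^16/(16)] from 0 to 4 = 4^16/16
     = 4294967296/16 = 2.684355e+08
Step 3: ||f||_5 = (2.684355e+08)^(1/5) = 48.50293


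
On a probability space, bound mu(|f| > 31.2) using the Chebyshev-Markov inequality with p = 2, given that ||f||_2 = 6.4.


Chebyshev/Markov inequality: mu(|f| > eps) <= (||f||_p / eps)^p
Step 1: ||f||_2 / eps = 6.4 / 31.2 = 0.205128
Step 2: Raise to power p = 2:
  (0.205128)^2 = 0.042078
Step 3: Therefore mu(|f| > 31.2) <= 0.042078


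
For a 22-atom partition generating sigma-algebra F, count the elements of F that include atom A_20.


Each element of F is a union of some subset S of the 22 atoms.
The element contains A_20 iff A_20 is in S.
So we count subsets S of {A_1,...,A_22} with A_20 in S: choose freely among the other 21 atoms.
Count = 2^(22-1) = 2^21 = 2097152.


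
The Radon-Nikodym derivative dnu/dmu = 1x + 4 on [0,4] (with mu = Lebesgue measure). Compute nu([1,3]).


nu(A) = integral_A (dnu/dmu) dmu = integral_1^3 (1x + 4) dx
Step 1: Antiderivative F(x) = (1/2)x^2 + 4x
Step 2: F(3) = (1/2)*3^2 + 4*3 = 4.5 + 12 = 16.5
Step 3: F(1) = (1/2)*1^2 + 4*1 = 0.5 + 4 = 4.5
Step 4: nu([1,3]) = F(3) - F(1) = 16.5 - 4.5 = 12


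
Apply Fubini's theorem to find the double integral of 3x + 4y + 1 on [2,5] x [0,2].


By Fubini, integrate in x first, then y.
Step 1: Fix y, integrate over x in [2,5]:
  integral(3x + 4y + 1, x=2..5)
  = 3*(5^2 - 2^2)/2 + (4y + 1)*(5 - 2)
  = 31.5 + (4y + 1)*3
  = 31.5 + 12y + 3
  = 34.5 + 12y
Step 2: Integrate over y in [0,2]:
  integral(34.5 + 12y, y=0..2)
  = 34.5*2 + 12*(2^2 - 0^2)/2
  = 69 + 24
  = 93


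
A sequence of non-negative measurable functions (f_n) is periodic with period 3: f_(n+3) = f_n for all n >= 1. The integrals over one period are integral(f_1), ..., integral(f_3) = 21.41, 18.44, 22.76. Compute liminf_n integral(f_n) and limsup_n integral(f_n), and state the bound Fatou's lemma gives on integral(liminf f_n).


The sequence (integral(f_n)) is periodic with period 3, repeating the values 21.41, 18.44, 22.76 indefinitely.
Step 1: For a periodic sequence, every tail (a_m, a_(m+1), ...) contains all 3 period values infinitely often.
Step 2: Hence inf of every tail = min of the period values = min(21.41, 18.44, 22.76) = 18.44.
        liminf_n integral(f_n) = sup over m of (inf of tail from m) = 18.44.
Step 3: Similarly sup of every tail = max of the period values = 22.76.
        limsup_n integral(f_n) = 22.76.
Step 4: Fatou's lemma: integral(liminf_n f_n) <= liminf_n integral(f_n) = 18.44.
        So the integral of the pointwise liminf is at most 18.44.


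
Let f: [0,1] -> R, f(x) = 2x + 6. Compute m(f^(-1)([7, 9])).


f^(-1)([7, 9]) = {x : 7 <= 2x + 6 <= 9}
Solving: (7 - 6)/2 <= x <= (9 - 6)/2
= [0.5, 1.5]
Intersecting with [0,1]: [0.5, 1]
Measure = 1 - 0.5 = 0.5


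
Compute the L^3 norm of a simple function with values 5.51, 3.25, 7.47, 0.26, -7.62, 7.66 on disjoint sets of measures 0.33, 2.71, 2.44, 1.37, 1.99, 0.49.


Step 1: Compute |f_i|^3 for each value:
  |5.51|^3 = 167.284151
  |3.25|^3 = 34.328125
  |7.47|^3 = 416.832723
  |0.26|^3 = 0.017576
  |-7.62|^3 = 442.450728
  |7.66|^3 = 449.455096
Step 2: Multiply by measures and sum:
  167.284151 * 0.33 = 55.20377
  34.328125 * 2.71 = 93.029219
  416.832723 * 2.44 = 1017.071844
  0.017576 * 1.37 = 0.024079
  442.450728 * 1.99 = 880.476949
  449.455096 * 0.49 = 220.232997
Sum = 55.20377 + 93.029219 + 1017.071844 + 0.024079 + 880.476949 + 220.232997 = 2266.038858
Step 3: Take the p-th root:
||f||_3 = (2266.038858)^(1/3) = 13.134769


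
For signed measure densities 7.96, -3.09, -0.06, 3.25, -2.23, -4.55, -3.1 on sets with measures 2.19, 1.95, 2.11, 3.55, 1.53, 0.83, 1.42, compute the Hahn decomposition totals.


Step 1: Compute signed measure on each set:
  Set 1: 7.96 * 2.19 = 17.4324
  Set 2: -3.09 * 1.95 = -6.0255
  Set 3: -0.06 * 2.11 = -0.1266
  Set 4: 3.25 * 3.55 = 11.5375
  Set 5: -2.23 * 1.53 = -3.4119
  Set 6: -4.55 * 0.83 = -3.7765
  Set 7: -3.1 * 1.42 = -4.402
Step 2: Total signed measure = (17.4324) + (-6.0255) + (-0.1266) + (11.5375) + (-3.4119) + (-3.7765) + (-4.402)
     = 11.2274
Step 3: Positive part mu+(X) = sum of positive contributions = 28.9699
Step 4: Negative part mu-(X) = |sum of negative contributions| = 17.7425


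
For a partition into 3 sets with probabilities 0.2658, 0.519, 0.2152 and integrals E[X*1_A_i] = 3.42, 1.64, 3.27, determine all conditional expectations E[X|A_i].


For each cell A_i: E[X|A_i] = E[X*1_A_i] / P(A_i)
Step 1: E[X|A_1] = 3.42 / 0.2658 = 12.866817
Step 2: E[X|A_2] = 1.64 / 0.519 = 3.159923
Step 3: E[X|A_3] = 3.27 / 0.2152 = 15.195167
Verification: E[X] = sum E[X*1_A_i] = 3.42 + 1.64 + 3.27 = 8.33


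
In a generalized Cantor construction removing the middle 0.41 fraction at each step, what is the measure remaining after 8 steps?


Step 1: At each step, fraction remaining = 1 - 0.41 = 0.59
Step 2: After 8 steps, measure = (0.59)^8
Result = 0.014683


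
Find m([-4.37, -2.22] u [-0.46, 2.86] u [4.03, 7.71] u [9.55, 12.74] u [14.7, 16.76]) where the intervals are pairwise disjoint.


For pairwise disjoint intervals, m(union) = sum of lengths.
= (-2.22 - -4.37) + (2.86 - -0.46) + (7.71 - 4.03) + (12.74 - 9.55) + (16.76 - 14.7)
= 2.15 + 3.32 + 3.68 + 3.19 + 2.06
= 14.4


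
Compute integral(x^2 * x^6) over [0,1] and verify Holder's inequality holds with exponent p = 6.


Step 1: Exact integral of f*g = integral(x^8, 0, 1) = 1/9
     = 0.111111
Step 2: Holder bound with p=6, q=1.2:
  ||f||_p = (integral x^12 dx)^(1/6) = (1/13)^(1/6) = 0.652143
  ||g||_q = (integral x^7.2 dx)^(1/1.2) = (1/8.2)^(1/1.2) = 0.173176
Step 3: Holder bound = ||f||_p * ||g||_q = 0.652143 * 0.173176 = 0.112936
Verification: 0.111111 <= 0.112936 (Holder holds)


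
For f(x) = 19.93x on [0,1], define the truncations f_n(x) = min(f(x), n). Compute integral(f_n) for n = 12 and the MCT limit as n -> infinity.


f(x) = 19.93x on [0,1]; f_n(x) = min(19.93x, n). At n = 12:
Step 1: f(x) reaches 12 at x = 12/19.93 = 0.602107
Step 2: integral(f_12) = integral(19.93x, 0, 0.602107) + integral(12, 0.602107, 1)
       = 19.93*0.602107^2/2 + 12*(1 - 0.602107)
       = 3.612644 + 4.774711
       = 8.387356
Step 3: As n -> infinity, f_n increases to f, so by MCT integral(f_n) -> integral(f) = 19.93/2 = 9.965.
Convergence: integral(f_12) = 8.387356 -> 9.965 as n -> infinity


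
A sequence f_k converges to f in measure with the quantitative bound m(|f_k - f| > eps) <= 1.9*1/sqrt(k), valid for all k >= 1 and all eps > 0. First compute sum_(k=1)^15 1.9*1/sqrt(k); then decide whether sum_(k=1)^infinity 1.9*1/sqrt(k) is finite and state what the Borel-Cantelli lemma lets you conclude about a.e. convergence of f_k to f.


Step 1: List the terms 1.9*1/sqrt(k) for k = 1 to 15:
  k=1: 1.9
  k=2: 1.343503
  k=3: 1.096966
  k=4: 0.95
  k=5: 0.849706
  k=6: 0.775672
  k=7: 0.718132
  k=8: 0.671751
  k=9: 0.633333
  k=10: 0.600833
  k=11: 0.572872
  k=12: 0.548483
  k=13: 0.526965
  k=14: 0.507796
  k=15: 0.490578
Step 2: Partial sum = 1.9 + 1.343503 + 1.096966 + 0.95 + 0.849706 + 0.775672 + 0.718132 + 0.671751 + 0.633333 + 0.600833 + 0.572872 + 0.548483 + 0.526965 + 0.507796 + 0.490578
     = 12.18659
Step 3: The full series sum_(k>=1) 1.9*1/sqrt(k) diverges (p-series with p = 1/2 <= 1; a nonzero constant multiple of a divergent series diverges).
Step 4: The (first) Borel-Cantelli lemma requires a summable sequence of measures, so it does not apply here;
        from this bound alone no conclusion about a.e. convergence can be drawn (convergence in measure still
        gives an a.e.-convergent subsequence, but not a.e. convergence of the whole sequence).
Conclusion: series diverges; Borel-Cantelli is inconclusive about a.e. convergence of f_k.


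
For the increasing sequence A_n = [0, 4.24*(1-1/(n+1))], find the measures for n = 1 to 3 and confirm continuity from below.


By continuity of measure from below: if A_n increases to A, then m(A_n) -> m(A).
Here A = [0, 4.24], so m(A) = 4.24
Step 1: a_1 = 4.24*(1 - 1/2) = 2.12, m(A_1) = 2.12
Step 2: a_2 = 4.24*(1 - 1/3) = 2.8267, m(A_2) = 2.8267
Step 3: a_3 = 4.24*(1 - 1/4) = 3.18, m(A_3) = 3.18
Limit: m(A_n) -> m([0,4.24]) = 4.24


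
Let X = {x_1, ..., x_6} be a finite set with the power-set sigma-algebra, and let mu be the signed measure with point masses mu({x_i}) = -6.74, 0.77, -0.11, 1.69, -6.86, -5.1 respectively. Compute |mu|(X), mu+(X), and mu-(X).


Step 1: Every measurable set is a union of atoms (the cells / points), so a Hahn decomposition is
  obtained by grouping atoms by sign: P = union of atoms with mu > 0, N = union of the remaining atoms.
  Atoms in P (indices): 2, 4;  atoms in N (indices): 1, 3, 5, 6
  Positive values: 0.77, 1.69
  Negative values: -6.74, -0.11, -6.86, -5.1
Step 2: mu+(X) = mu(P) = sum of positive atom values = 2.46
Step 3: mu-(X) = -mu(N) = sum of |negative atom values| = 18.81
Step 4: |mu|(X) = mu+(X) + mu-(X) = 2.46 + 18.81 = 21.27


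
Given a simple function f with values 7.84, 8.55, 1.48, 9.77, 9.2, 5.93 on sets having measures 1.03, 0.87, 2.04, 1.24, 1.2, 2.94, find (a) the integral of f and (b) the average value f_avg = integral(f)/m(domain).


Step 1: Integral = sum(value_i * measure_i)
= 7.84*1.03 + 8.55*0.87 + 1.48*2.04 + 9.77*1.24 + 9.2*1.2 + 5.93*2.94
= 8.0752 + 7.4385 + 3.0192 + 12.1148 + 11.04 + 17.4342
= 59.1219
Step 2: Total measure of domain = 1.03 + 0.87 + 2.04 + 1.24 + 1.2 + 2.94 = 9.32
Step 3: Average value = 59.1219 / 9.32 = 6.343552


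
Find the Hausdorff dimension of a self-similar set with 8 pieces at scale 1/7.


For a self-similar set with N copies scaled by 1/r:
dim_H = log(N)/log(r) = log(8)/log(7)
= 2.079442/1.94591
= 1.068622


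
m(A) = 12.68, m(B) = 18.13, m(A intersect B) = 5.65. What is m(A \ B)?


m(A \ B) = m(A) - m(A n B)
= 12.68 - 5.65
= 7.03


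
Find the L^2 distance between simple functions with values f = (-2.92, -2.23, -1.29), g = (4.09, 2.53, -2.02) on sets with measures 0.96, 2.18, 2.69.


Step 1: Compute differences f_i - g_i:
  -2.92 - 4.09 = -7.01
  -2.23 - 2.53 = -4.76
  -1.29 - -2.02 = 0.73
Step 2: Compute |diff|^2 * measure for each set:
  |-7.01|^2 * 0.96 = 49.1401 * 0.96 = 47.174496
  |-4.76|^2 * 2.18 = 22.6576 * 2.18 = 49.393568
  |0.73|^2 * 2.69 = 0.5329 * 2.69 = 1.433501
Step 3: Sum = 98.001565
Step 4: ||f-g||_2 = (98.001565)^(1/2) = 9.899574


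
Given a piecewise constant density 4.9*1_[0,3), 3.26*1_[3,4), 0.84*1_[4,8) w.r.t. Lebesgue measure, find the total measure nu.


Integrate each piece of the Radon-Nikodym derivative:
Step 1: integral_0^3 4.9 dx = 4.9*(3-0) = 4.9*3 = 14.7
Step 2: integral_3^4 3.26 dx = 3.26*(4-3) = 3.26*1 = 3.26
Step 3: integral_4^8 0.84 dx = 0.84*(8-4) = 0.84*4 = 3.36
Total: 14.7 + 3.26 + 3.36 = 21.32


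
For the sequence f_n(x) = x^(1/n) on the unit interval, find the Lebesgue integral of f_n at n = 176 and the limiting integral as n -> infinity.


At n = 176: f_176(x) = x^(1/176).
Step 1: integral(x^(1/176), 0, 1) = [x^(1/176+1) / (1/176+1)] from 0 to 1
     = 1 / (1/176 + 1) = 1 / ((176+1)/176) = 176/(176+1)
     = 176/177 = 0.99435
Step 2: As n -> infinity, f_n(x) = x^(1/n) -> 1 for x in (0,1], and f_n is increasing in n.
By MCT, lim_n integral(f_n) = integral(lim_n f_n) = integral(1, 0, 1) = 1.
Step 3: Verify convergence: 176/177 = 0.99435 -> 1


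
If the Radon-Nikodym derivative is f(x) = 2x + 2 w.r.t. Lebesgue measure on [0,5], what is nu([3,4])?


nu(A) = integral_A (dnu/dmu) dmu = integral_3^4 (2x + 2) dx
Step 1: Antiderivative F(x) = (2/2)x^2 + 2x
Step 2: F(4) = (2/2)*4^2 + 2*4 = 16 + 8 = 24
Step 3: F(3) = (2/2)*3^2 + 2*3 = 9 + 6 = 15
Step 4: nu([3,4]) = F(4) - F(3) = 24 - 15 = 9


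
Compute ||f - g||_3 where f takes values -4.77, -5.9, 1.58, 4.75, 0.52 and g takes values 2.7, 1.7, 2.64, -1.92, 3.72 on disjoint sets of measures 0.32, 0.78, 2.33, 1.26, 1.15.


Step 1: Compute differences f_i - g_i:
  -4.77 - 2.7 = -7.47
  -5.9 - 1.7 = -7.6
  1.58 - 2.64 = -1.06
  4.75 - -1.92 = 6.67
  0.52 - 3.72 = -3.2
Step 2: Compute |diff|^3 * measure for each set:
  |-7.47|^3 * 0.32 = 416.832723 * 0.32 = 133.386471
  |-7.6|^3 * 0.78 = 438.976 * 0.78 = 342.40128
  |-1.06|^3 * 2.33 = 1.191016 * 2.33 = 2.775067
  |6.67|^3 * 1.26 = 296.740963 * 1.26 = 373.893613
  |-3.2|^3 * 1.15 = 32.768 * 1.15 = 37.6832
Step 3: Sum = 890.139632
Step 4: ||f-g||_3 = (890.139632)^(1/3) = 9.619505


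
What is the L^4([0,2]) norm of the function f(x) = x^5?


Step 1: ||f||_4 = (integral_0^2 |x^5|^4 dx)^(1/4)
     = (integral_0^2 x^20 dx)^(1/4)
Step 2: integral_0^2 x^20 dx = [x^21/(21)] from 0 to 2 = 2^21/21
     = 2097152/21 = 99864.380952
Step 3: ||f||_4 = (99864.380952)^(1/4) = 17.776762


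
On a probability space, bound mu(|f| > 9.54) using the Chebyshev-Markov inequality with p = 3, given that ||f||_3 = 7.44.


Chebyshev/Markov inequality: mu(|f| > eps) <= (||f||_p / eps)^p
Step 1: ||f||_3 / eps = 7.44 / 9.54 = 0.779874
Step 2: Raise to power p = 3:
  (0.779874)^3 = 0.474322
Step 3: Therefore mu(|f| > 9.54) <= 0.474322


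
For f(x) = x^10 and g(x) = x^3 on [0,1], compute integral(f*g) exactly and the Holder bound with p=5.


Step 1: Exact integral of f*g = integral(x^13, 0, 1) = 1/14
     = 0.071429
Step 2: Holder bound with p=5, q=1.25:
  ||f||_p = (integral x^50 dx)^(1/5) = (1/51)^(1/5) = 0.455497
  ||g||_q = (integral x^3.75 dx)^(1/1.25) = (1/4.75)^(1/1.25) = 0.287505
Step 3: Holder bound = ||f||_p * ||g||_q = 0.455497 * 0.287505 = 0.130958
Verification: 0.071429 <= 0.130958 (Holder holds)


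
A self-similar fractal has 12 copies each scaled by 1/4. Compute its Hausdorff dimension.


For a self-similar set with N copies scaled by 1/r:
dim_H = log(N)/log(r) = log(12)/log(4)
= 2.484907/1.386294
= 1.792481


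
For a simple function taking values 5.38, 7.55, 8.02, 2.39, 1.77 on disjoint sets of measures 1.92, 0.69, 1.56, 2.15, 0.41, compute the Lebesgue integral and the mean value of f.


Step 1: Integral = sum(value_i * measure_i)
= 5.38*1.92 + 7.55*0.69 + 8.02*1.56 + 2.39*2.15 + 1.77*0.41
= 10.3296 + 5.2095 + 12.5112 + 5.1385 + 0.7257
= 33.9145
Step 2: Total measure of domain = 1.92 + 0.69 + 1.56 + 2.15 + 0.41 = 6.73
Step 3: Average value = 33.9145 / 6.73 = 5.039302


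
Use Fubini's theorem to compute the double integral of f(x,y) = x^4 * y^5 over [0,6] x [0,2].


By Fubini's theorem, the double integral factors as a product of single integrals:
Step 1: integral_0^6 x^4 dx = [x^5/5] from 0 to 6
     = 6^5/5 = 1555.2
Step 2: integral_0^2 y^5 dy = [y^6/6] from 0 to 2
     = 2^6/6 = 10.666667
Step 3: Double integral = 1555.2 * 10.666667 = 16588.8


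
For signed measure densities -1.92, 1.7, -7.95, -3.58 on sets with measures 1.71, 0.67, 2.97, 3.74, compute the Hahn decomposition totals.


Step 1: Compute signed measure on each set:
  Set 1: -1.92 * 1.71 = -3.2832
  Set 2: 1.7 * 0.67 = 1.139
  Set 3: -7.95 * 2.97 = -23.6115
  Set 4: -3.58 * 3.74 = -13.3892
Step 2: Total signed measure = (-3.2832) + (1.139) + (-23.6115) + (-13.3892)
     = -39.1449
Step 3: Positive part mu+(X) = sum of positive contributions = 1.139
Step 4: Negative part mu-(X) = |sum of negative contributions| = 40.2839


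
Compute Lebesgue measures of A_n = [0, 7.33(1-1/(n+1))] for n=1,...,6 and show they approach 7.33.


By continuity of measure from below: if A_n increases to A, then m(A_n) -> m(A).
Here A = [0, 7.33], so m(A) = 7.33
Step 1: a_1 = 7.33*(1 - 1/2) = 3.665, m(A_1) = 3.665
Step 2: a_2 = 7.33*(1 - 1/3) = 4.8867, m(A_2) = 4.8867
Step 3: a_3 = 7.33*(1 - 1/4) = 5.4975, m(A_3) = 5.4975
Step 4: a_4 = 7.33*(1 - 1/5) = 5.864, m(A_4) = 5.864
Step 5: a_5 = 7.33*(1 - 1/6) = 6.1083, m(A_5) = 6.1083
Step 6: a_6 = 7.33*(1 - 1/7) = 6.2829, m(A_6) = 6.2829
Limit: m(A_n) -> m([0,7.33]) = 7.33


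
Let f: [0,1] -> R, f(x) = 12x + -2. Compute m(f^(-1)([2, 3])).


f^(-1)([2, 3]) = {x : 2 <= 12x + -2 <= 3}
Solving: (2 - -2)/12 <= x <= (3 - -2)/12
= [0.333333, 0.416667]
Intersecting with [0,1]: [0.333333, 0.416667]
Measure = 0.416667 - 0.333333 = 0.083333


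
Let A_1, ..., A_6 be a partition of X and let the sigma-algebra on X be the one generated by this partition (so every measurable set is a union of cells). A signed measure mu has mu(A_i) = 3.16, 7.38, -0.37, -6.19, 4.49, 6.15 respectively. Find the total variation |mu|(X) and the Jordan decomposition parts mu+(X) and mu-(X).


Step 1: Every measurable set is a union of atoms (the cells / points), so a Hahn decomposition is
  obtained by grouping atoms by sign: P = union of atoms with mu > 0, N = union of the remaining atoms.
  Atoms in P (indices): 1, 2, 5, 6;  atoms in N (indices): 3, 4
  Positive values: 3.16, 7.38, 4.49, 6.15
  Negative values: -0.37, -6.19
Step 2: mu+(X) = mu(P) = sum of positive atom values = 21.18
Step 3: mu-(X) = -mu(N) = sum of |negative atom values| = 6.56
Step 4: |mu|(X) = mu+(X) + mu-(X) = 21.18 + 6.56 = 27.74


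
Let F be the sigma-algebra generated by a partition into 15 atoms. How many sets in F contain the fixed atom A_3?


Each element of F is a union of some subset S of the 15 atoms.
The element contains A_3 iff A_3 is in S.
So we count subsets S of {A_1,...,A_15} with A_3 in S: choose freely among the other 14 atoms.
Count = 2^(15-1) = 2^14 = 16384.


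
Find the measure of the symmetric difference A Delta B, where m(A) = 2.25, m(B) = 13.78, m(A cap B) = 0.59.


m(A Delta B) = m(A) + m(B) - 2*m(A n B)
= 2.25 + 13.78 - 2*0.59
= 2.25 + 13.78 - 1.18
= 14.85


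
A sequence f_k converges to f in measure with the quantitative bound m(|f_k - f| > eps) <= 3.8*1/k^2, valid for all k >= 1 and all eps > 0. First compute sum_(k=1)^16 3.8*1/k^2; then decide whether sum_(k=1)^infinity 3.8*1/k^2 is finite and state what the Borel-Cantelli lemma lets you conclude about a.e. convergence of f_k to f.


Step 1: List the terms 3.8*1/k^2 for k = 1 to 16:
  k=1: 3.8
  k=2: 0.95
  k=3: 0.422222
  k=4: 0.2375
  k=5: 0.152
  k=6: 0.105556
  k=7: 0.077551
  k=8: 0.059375
  k=9: 0.046914
  k=10: 0.038
  k=11: 0.031405
  k=12: 0.026389
  k=13: 0.022485
  k=14: 0.019388
  k=15: 0.016889
  k=16: 0.014844
Step 2: Partial sum = 3.8 + 0.95 + 0.422222 + 0.2375 + 0.152 + 0.105556 + 0.077551 + 0.059375 + 0.046914 + 0.038 + 0.031405 + 0.026389 + 0.022485 + 0.019388 + 0.016889 + 0.014844
     = 6.020517
Step 3: The full series sum_(k>=1) 3.8*1/k^2 converges (p-series with p = 2 > 1; a constant multiple of a convergent series converges).
Step 4: Fix eps > 0. Since sum_k m(|f_k - f| > eps) < infinity, the Borel-Cantelli lemma gives
        m(limsup_k {|f_k - f| > eps}) = 0, i.e. for a.e. x, |f_k(x) - f(x)| <= eps for all large k.
        Applying this with eps = 1/j for j = 1, 2, ... and intersecting the countably many full-measure sets,
        for a.e. x we get limsup_k |f_k(x) - f(x)| <= 1/j for every j, hence f_k -> f almost everywhere.
Conclusion: series converges; Borel-Cantelli yields f_k -> f a.e.
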